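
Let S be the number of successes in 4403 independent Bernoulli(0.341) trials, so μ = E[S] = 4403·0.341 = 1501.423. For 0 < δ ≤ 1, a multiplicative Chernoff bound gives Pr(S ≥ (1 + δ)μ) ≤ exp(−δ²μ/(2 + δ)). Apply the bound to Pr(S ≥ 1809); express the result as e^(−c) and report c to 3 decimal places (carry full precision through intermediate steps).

28.577

Write 1809 = (1 + δ)μ, so δ = 1809/1501.423 − 1 = 0.204857…
Then the exponent is δ²μ/(2 + δ) = (1809 − μ)² / (μ·(2 + δ)) = 28.577499.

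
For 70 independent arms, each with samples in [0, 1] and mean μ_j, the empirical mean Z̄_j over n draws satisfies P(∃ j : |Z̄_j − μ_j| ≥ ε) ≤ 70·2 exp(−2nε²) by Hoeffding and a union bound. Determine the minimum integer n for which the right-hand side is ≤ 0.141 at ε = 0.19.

Need 2·70·exp(−2nε²) ≤ 0.141, i.e. exp(−2nε²) ≤ 0.141/140.
So 2nε² ≥ ln(140/0.141) = 6.900638.
Hence n ≥ 6.900638/(2·0.19²) = 95.577.
The smallest integer n is 96.

96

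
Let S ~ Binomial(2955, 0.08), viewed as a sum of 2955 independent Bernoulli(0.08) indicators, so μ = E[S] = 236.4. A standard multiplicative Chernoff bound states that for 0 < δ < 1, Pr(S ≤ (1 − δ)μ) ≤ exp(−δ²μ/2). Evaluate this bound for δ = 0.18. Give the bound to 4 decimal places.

Exponent = δ²μ/2 = 0.18²·236.4/2 = 3.8297.
Bound = exp(−3.8297) = 0.02172.

0.0217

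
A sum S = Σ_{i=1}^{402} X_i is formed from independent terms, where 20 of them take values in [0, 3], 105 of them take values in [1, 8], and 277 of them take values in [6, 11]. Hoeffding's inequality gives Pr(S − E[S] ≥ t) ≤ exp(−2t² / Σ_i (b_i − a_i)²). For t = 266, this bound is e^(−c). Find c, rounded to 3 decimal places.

Σ(b_i − a_i)² = 20·3² + 105·7² + 277·5² = 12250.
c = 2t² / 12250 = 2·266² / 12250 = 11.5520.

11.552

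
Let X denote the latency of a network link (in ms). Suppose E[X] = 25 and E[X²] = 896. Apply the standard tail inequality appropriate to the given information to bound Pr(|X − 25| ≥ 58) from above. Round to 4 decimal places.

The first two moments determine the variance, so Chebyshev's inequality is the sharpest standard bound available.
Var(X) = E[X²] − (E[X])² = 896 − 625 = 271.
Chebyshev's inequality: Pr(|X − μ| ≥ t) ≤ Var(X)/t² = 271/3364 = 0.0806.

0.0806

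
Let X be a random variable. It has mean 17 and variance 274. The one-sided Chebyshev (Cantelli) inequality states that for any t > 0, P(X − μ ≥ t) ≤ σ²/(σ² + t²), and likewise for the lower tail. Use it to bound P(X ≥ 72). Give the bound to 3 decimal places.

Here σ² = 274 and t = 55, so σ² + t² = 3299.
Cantelli's bound: 274/3299 = 0.0831.

0.083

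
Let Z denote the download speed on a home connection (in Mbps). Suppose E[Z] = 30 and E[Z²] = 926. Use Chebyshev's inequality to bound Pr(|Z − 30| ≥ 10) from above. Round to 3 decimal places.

0.260

Var(Z) = E[Z²] − (E[Z])² = 926 − 900 = 26.
Chebyshev's inequality: Pr(|Z − μ| ≥ t) ≤ Var(Z)/t² = 26/100 = 0.2600.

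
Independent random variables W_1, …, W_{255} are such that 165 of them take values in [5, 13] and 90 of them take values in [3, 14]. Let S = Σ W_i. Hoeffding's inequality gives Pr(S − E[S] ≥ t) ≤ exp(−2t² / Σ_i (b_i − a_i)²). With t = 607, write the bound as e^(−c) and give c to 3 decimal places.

Σ(b_i − a_i)² = 165·8² + 90·11² = 21450.
c = 2t² / 21450 = 2·607² / 21450 = 34.3542.

34.354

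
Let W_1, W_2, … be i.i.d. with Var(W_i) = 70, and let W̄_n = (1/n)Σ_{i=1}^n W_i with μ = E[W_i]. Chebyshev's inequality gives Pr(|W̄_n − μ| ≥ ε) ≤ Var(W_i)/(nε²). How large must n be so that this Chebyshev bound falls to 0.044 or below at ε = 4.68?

73

Require 70/(n·4.68²) ≤ 0.044, i.e. n ≥ 70/(0.044·4.68²) = 72.636.
The smallest integer n is 73.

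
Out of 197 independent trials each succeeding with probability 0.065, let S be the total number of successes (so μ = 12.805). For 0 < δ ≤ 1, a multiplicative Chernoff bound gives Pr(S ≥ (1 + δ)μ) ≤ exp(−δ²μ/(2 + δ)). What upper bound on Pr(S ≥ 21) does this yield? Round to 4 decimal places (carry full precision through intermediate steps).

Write 21 = (1 + δ)μ, so δ = 21/12.805 − 1 = 0.6399844…
Then the exponent is δ²μ/(2 + δ) = (21 − μ)² / (μ·(2 + δ)) = 1.986630.
Bound = exp(−1.986630) = 0.13716.

0.1372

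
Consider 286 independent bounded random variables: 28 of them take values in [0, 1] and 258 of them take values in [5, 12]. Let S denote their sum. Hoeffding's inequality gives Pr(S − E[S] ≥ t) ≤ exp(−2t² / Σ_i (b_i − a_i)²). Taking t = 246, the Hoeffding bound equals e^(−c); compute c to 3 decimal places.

9.553

Σ(b_i − a_i)² = 28·1² + 258·7² = 12670.
c = 2t² / 12670 = 2·246² / 12670 = 9.5526.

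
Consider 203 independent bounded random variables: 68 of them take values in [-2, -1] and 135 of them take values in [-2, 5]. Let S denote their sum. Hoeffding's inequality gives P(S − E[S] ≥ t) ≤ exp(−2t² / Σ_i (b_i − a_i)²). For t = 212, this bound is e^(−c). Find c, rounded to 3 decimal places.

Σ(b_i − a_i)² = 68·1² + 135·7² = 6683.
c = 2t² / 6683 = 2·212² / 6683 = 13.4502.

13.450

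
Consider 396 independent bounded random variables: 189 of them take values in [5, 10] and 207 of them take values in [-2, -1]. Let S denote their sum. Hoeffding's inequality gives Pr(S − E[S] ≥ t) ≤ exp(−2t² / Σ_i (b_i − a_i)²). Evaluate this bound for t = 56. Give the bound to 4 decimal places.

0.2804

Σ(b_i − a_i)² = 189·5² + 207·1² = 4932.
Exponent = 2·56² / 4932 = 1.27170.
Bound = exp(−1.27170) = 0.28036.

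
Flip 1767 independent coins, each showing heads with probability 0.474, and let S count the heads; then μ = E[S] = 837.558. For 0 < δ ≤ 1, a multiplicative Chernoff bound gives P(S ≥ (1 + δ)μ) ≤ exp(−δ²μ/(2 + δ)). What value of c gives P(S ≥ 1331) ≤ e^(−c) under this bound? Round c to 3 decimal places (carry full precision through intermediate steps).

112.280

Write 1331 = (1 + δ)μ, so δ = 1331/837.558 − 1 = 0.5891437…
Then the exponent is δ²μ/(2 + δ) = (1331 − μ)² / (μ·(2 + δ)) = 112.279684.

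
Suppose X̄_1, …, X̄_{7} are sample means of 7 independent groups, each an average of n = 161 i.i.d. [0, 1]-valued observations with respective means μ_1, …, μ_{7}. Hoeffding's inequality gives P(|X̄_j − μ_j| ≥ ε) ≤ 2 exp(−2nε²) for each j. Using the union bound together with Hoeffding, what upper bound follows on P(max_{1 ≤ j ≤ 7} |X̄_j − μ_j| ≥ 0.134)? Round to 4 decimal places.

Per-experiment Hoeffding bound: 2·exp(−2·161·0.134²) = 2·exp(−5.78183) = 0.0061661.
Union bound over 7 events: 7·0.0061661 = 0.04316.

0.0432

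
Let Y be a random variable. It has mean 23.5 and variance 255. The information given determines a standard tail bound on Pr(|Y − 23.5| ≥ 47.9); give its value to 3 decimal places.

0.111

Mean and variance are known, so Chebyshev's inequality applies.
Chebyshev: Pr(|Y − μ| ≥ t) ≤ Var(Y)/t².
Bound = 255 / 2294.41 = 0.1111.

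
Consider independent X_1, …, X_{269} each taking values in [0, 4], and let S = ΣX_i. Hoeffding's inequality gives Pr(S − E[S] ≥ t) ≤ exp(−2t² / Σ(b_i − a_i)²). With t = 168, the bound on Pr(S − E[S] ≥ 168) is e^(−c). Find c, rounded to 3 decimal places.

13.115

Σ(b_i − a_i)² = 269·(4)² = 4304.
c = 2t²/4304 = 2·168²/4304 = 13.1152.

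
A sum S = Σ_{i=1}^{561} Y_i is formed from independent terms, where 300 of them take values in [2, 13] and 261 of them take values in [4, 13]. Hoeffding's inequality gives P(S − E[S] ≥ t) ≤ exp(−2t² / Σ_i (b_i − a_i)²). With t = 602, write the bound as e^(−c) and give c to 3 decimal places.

Σ(b_i − a_i)² = 300·11² + 261·9² = 57441.
c = 2t² / 57441 = 2·602² / 57441 = 12.6183.

12.618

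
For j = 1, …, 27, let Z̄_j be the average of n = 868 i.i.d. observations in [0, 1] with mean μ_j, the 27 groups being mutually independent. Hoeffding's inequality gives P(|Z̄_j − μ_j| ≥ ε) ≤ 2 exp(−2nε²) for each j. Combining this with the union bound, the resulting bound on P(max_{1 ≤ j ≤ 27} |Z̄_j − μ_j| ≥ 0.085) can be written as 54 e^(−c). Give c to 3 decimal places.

12.543

Union bound over the 27 events: P(max_{1 ≤ j ≤ 27} |Z̄_j − μ_j| ≥ 0.085) ≤ 27·2·exp(−2nε²) = 54 exp(−2·868·0.085²).
So c = 2·868·0.085² = 12.5426.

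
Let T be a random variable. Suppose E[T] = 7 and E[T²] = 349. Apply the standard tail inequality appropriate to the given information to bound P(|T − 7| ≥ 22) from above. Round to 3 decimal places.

0.620

The first two moments determine the variance, so Chebyshev's inequality is the sharpest standard bound available.
Var(T) = E[T²] − (E[T])² = 349 − 49 = 300.
Chebyshev's inequality: P(|T − μ| ≥ t) ≤ Var(T)/t² = 300/484 = 0.6198.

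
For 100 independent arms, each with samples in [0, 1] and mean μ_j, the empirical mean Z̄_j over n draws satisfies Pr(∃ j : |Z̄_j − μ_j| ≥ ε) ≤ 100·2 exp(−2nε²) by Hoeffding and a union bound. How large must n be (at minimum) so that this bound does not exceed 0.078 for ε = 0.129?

236

Need 2·100·exp(−2nε²) ≤ 0.078, i.e. exp(−2nε²) ≤ 0.078/200.
So 2nε² ≥ ln(200/0.078) = 7.849364.
Hence n ≥ 7.849364/(2·0.129²) = 235.844.
The smallest integer n is 236.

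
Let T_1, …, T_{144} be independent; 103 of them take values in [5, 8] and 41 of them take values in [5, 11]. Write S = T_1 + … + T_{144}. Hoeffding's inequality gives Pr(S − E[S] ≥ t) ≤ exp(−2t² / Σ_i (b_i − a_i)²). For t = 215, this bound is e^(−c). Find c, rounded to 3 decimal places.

Σ(b_i − a_i)² = 103·3² + 41·6² = 2403.
c = 2t² / 2403 = 2·215² / 2403 = 38.4727.

38.473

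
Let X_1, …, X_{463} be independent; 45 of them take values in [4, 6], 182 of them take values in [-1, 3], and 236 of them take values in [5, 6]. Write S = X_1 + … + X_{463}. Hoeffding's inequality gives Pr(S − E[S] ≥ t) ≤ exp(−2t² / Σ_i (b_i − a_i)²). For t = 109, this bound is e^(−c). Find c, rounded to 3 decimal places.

7.140

Σ(b_i − a_i)² = 45·2² + 182·4² + 236·1² = 3328.
c = 2t² / 3328 = 2·109² / 3328 = 7.1400.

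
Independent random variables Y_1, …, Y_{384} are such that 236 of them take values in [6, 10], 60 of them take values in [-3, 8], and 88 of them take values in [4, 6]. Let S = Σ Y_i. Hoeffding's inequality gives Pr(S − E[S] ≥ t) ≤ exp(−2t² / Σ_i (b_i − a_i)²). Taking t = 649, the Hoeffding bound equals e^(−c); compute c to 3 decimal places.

Σ(b_i − a_i)² = 236·4² + 60·11² + 88·2² = 11388.
c = 2t² / 11388 = 2·649² / 11388 = 73.9728.

73.973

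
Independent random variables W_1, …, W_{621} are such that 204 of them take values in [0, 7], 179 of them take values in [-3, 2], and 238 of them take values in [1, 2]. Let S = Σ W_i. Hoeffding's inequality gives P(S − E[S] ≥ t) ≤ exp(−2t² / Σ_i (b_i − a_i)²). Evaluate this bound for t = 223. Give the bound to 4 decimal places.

0.0012

Σ(b_i − a_i)² = 204·7² + 179·5² + 238·1² = 14709.
Exponent = 2·223² / 14709 = 6.76171.
Bound = exp(−6.76171) = 0.00116.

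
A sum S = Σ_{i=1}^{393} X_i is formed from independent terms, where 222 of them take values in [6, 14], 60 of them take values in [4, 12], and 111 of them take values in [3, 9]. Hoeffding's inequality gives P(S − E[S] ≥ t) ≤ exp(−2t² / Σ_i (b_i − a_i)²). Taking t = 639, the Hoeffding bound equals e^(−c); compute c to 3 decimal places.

Σ(b_i − a_i)² = 222·8² + 60·8² + 111·6² = 22044.
c = 2t² / 22044 = 2·639² / 22044 = 37.0460.

37.046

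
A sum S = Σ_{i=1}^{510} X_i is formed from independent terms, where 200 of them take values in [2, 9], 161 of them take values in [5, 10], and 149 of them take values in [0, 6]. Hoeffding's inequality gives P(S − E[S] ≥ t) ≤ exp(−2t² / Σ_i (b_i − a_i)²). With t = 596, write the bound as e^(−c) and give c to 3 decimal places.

Σ(b_i − a_i)² = 200·7² + 161·5² + 149·6² = 19189.
c = 2t² / 19189 = 2·596² / 19189 = 37.0229.

37.023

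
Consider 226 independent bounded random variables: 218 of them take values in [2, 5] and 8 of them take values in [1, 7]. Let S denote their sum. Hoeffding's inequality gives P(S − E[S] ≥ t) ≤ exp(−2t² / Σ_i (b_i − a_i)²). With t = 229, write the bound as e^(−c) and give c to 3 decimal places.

46.614

Σ(b_i − a_i)² = 218·3² + 8·6² = 2250.
c = 2t² / 2250 = 2·229² / 2250 = 46.6142.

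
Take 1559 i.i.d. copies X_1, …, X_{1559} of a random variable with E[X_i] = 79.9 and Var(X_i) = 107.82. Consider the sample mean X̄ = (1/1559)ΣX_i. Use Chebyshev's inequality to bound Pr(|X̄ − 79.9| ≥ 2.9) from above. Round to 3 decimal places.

0.008

Var(X̄) = Var(X_i)/n = 107.82/1559 = 0.06916.
Chebyshev: Pr(|X̄ − 79.9| ≥ 2.9) ≤ Var(X̄)/(2.9)² = 107.82/(1559·2.9²) = 0.0082.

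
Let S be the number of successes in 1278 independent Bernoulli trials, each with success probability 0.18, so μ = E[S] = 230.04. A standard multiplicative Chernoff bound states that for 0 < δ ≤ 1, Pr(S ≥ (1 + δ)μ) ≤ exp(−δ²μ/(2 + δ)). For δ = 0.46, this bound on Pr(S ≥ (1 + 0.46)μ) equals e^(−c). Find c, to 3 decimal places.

c = δ²μ/(2 + δ) = 0.46²·230.04/(2 + 0.46) = 19.7872.

19.787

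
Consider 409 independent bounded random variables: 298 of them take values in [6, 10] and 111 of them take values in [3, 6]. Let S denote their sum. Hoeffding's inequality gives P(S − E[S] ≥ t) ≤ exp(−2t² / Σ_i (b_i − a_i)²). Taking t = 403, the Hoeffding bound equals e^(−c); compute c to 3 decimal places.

Σ(b_i − a_i)² = 298·4² + 111·3² = 5767.
c = 2t² / 5767 = 2·403² / 5767 = 56.3236.

56.324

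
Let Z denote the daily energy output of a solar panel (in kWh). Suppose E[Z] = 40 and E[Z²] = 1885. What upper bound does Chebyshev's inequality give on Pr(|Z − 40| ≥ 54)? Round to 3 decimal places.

Var(Z) = E[Z²] − (E[Z])² = 1885 − 1600 = 285.
Chebyshev's inequality: Pr(|Z − μ| ≥ t) ≤ Var(Z)/t² = 285/2916 = 0.0977.

0.098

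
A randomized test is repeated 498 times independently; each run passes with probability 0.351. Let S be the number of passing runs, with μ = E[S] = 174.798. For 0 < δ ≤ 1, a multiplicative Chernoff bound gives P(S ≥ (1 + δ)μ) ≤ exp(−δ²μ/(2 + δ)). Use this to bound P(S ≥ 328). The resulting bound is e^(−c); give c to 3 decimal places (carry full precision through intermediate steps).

46.680

Write 328 = (1 + δ)μ, so δ = 328/174.798 − 1 = 0.8764517…
Then the exponent is δ²μ/(2 + δ) = (328 − μ)² / (μ·(2 + δ)) = 46.680482.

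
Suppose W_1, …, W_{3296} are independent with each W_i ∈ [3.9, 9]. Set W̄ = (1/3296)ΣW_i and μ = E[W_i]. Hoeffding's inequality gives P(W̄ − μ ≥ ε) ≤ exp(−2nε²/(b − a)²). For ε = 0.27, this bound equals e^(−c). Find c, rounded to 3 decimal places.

c = 2nε²/(b − a)² = 2·3296·0.27² / 5.1² = 18.4758.

18.476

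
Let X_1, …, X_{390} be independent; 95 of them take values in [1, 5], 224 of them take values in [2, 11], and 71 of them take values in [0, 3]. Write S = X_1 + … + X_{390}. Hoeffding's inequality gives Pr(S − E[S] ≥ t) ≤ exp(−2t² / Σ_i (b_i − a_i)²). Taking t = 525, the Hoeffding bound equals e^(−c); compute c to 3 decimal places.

27.151

Σ(b_i − a_i)² = 95·4² + 224·9² + 71·3² = 20303.
c = 2t² / 20303 = 2·525² / 20303 = 27.1512.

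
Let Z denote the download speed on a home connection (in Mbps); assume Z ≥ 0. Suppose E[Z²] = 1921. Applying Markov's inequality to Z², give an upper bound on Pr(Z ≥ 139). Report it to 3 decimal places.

Since Z ≥ 0, the event {Z ≥ 139} is the same as {Z² ≥ 19321}.
Markov's inequality applied to Z² gives Pr(Z² ≥ 19321) ≤ E[Z²]/19321 = 1921/19321 = 0.0994.

0.099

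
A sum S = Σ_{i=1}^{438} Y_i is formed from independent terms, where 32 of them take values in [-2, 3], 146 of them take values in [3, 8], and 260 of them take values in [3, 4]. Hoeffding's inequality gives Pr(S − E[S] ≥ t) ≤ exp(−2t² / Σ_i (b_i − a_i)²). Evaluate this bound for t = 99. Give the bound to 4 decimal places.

Σ(b_i − a_i)² = 32·5² + 146·5² + 260·1² = 4710.
Exponent = 2·99² / 4710 = 4.16178.
Bound = exp(−4.16178) = 0.01558.

0.0156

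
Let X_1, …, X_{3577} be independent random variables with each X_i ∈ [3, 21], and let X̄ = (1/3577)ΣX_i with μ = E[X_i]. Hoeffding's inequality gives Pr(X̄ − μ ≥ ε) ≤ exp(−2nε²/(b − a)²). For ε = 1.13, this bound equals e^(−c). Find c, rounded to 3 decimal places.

28.194

c = 2nε²/(b − a)² = 2·3577·1.13² / 18² = 28.1943.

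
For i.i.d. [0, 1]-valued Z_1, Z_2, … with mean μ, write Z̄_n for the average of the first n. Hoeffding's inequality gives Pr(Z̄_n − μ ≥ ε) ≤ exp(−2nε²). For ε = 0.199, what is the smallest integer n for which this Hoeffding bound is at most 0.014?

54

Require exp(−2nε²) ≤ 0.014, i.e. 2nε² ≥ ln(1/0.014) = 4.268698.
So n ≥ 4.268698 / (2·0.199²) = 53.896.
The smallest integer n is 54.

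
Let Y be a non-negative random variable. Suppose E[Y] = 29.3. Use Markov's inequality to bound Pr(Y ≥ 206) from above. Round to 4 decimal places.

Markov's inequality: for a non-negative random variable, Pr(Y ≥ a) ≤ E[Y]/a.
Here E[Y] = 29.3 and a = 206, so the bound is 29.3/206 = 0.1422.

0.1422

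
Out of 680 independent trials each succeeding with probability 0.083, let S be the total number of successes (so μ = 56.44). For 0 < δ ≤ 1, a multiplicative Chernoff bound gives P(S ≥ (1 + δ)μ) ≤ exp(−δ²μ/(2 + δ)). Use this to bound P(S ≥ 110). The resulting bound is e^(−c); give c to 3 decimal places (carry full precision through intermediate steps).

Write 110 = (1 + δ)μ, so δ = 110/56.44 − 1 = 0.9489724…
Then the exponent is δ²μ/(2 + δ) = (110 − μ)² / (μ·(2 + δ)) = 17.235482.

17.235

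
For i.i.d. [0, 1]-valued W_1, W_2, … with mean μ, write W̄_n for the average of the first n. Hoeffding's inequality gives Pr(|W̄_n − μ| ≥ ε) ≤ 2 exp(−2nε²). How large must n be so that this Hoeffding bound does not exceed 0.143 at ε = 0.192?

36

Require 2·exp(−2nε²) ≤ 0.143, i.e. 2nε² ≥ ln(2/0.143) = 2.638058.
So n ≥ 2.638058 / (2·0.192²) = 35.781.
The smallest integer n is 36.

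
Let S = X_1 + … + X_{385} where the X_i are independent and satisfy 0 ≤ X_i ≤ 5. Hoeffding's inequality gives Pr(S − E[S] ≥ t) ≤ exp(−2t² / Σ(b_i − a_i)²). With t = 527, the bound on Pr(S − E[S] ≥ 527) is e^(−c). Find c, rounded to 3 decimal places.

57.710

Σ(b_i − a_i)² = 385·(5)² = 9625.
c = 2t²/9625 = 2·527²/9625 = 57.7099.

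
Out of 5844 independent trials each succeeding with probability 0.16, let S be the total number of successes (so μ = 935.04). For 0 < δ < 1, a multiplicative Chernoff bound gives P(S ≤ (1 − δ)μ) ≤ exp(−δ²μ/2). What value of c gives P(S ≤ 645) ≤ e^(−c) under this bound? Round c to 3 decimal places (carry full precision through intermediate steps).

44.984

Write 645 = (1 − δ)μ, so δ = 1 − 645/935.04 = 0.3101899…
Then the exponent is δ²μ/2 = (μ − 645)²/(2μ) = 44.983745.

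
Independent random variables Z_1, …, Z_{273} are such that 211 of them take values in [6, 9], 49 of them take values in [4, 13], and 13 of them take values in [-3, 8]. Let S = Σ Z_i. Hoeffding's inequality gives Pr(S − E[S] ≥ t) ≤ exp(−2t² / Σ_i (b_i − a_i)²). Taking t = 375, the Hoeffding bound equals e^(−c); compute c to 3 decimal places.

37.797

Σ(b_i − a_i)² = 211·3² + 49·9² + 13·11² = 7441.
c = 2t² / 7441 = 2·375² / 7441 = 37.7973.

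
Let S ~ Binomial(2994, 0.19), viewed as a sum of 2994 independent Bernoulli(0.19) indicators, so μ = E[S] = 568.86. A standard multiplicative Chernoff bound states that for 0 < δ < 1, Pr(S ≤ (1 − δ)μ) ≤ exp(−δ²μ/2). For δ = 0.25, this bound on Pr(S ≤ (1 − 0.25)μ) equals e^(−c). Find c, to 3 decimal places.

17.777

c = δ²μ/2 = 0.25²·568.86/2 = 17.7769.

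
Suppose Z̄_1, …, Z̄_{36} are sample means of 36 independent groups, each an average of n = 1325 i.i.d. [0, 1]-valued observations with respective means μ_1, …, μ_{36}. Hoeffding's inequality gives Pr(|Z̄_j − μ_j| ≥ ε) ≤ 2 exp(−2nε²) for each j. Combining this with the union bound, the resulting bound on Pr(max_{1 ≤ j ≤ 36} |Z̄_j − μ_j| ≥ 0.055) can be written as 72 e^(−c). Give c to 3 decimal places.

Union bound over the 36 events: Pr(max_{1 ≤ j ≤ 36} |Z̄_j − μ_j| ≥ 0.055) ≤ 36·2·exp(−2nε²) = 72 exp(−2·1325·0.055²).
So c = 2·1325·0.055² = 8.0162.

8.016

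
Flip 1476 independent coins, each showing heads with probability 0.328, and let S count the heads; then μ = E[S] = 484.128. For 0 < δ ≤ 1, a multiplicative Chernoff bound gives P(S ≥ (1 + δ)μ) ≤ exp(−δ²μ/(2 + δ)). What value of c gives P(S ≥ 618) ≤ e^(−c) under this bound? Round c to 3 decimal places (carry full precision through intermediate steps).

16.261

Write 618 = (1 + δ)μ, so δ = 618/484.128 − 1 = 0.2765219…
Then the exponent is δ²μ/(2 + δ) = (618 − μ)² / (μ·(2 + δ)) = 16.261008.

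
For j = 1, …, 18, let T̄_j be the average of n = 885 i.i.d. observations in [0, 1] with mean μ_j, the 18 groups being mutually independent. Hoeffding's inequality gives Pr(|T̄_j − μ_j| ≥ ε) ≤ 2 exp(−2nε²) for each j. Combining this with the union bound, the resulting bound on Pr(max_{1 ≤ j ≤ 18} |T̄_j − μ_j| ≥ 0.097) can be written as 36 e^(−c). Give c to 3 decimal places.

16.654

Union bound over the 18 events: Pr(max_{1 ≤ j ≤ 18} |T̄_j − μ_j| ≥ 0.097) ≤ 18·2·exp(−2nε²) = 36 exp(−2·885·0.097²).
So c = 2·885·0.097² = 16.6539.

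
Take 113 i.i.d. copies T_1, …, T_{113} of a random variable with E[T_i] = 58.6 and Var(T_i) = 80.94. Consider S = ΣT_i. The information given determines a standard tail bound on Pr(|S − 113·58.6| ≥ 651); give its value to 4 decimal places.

With mean and variance of each term known, Chebyshev's inequality bounds the deviation of the sum (or sample mean).
Var(S) = n·Var(T_i) = 113·80.94 = 9146.22.
Chebyshev: Pr(|S − 113·58.6| ≥ 651) ≤ Var(S)/651² = 9146.22/423801 = 0.0216.

0.0216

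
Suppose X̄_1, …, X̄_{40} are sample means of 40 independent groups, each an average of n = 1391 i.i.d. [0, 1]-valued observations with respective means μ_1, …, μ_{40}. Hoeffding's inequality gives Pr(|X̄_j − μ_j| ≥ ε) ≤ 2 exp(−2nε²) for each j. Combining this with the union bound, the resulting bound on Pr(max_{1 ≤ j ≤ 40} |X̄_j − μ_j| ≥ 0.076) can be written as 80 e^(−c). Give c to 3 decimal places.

16.069

Union bound over the 40 events: Pr(max_{1 ≤ j ≤ 40} |X̄_j − μ_j| ≥ 0.076) ≤ 40·2·exp(−2nε²) = 80 exp(−2·1391·0.076²).
So c = 2·1391·0.076² = 16.0688.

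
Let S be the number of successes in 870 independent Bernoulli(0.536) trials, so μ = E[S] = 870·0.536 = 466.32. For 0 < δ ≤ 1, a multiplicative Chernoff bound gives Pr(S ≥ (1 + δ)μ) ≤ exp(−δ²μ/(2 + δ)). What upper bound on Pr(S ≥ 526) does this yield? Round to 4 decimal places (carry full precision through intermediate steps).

0.0276

Write 526 = (1 + δ)μ, so δ = 526/466.32 − 1 = 0.1279808…
Then the exponent is δ²μ/(2 + δ) = (526 − μ)² / (μ·(2 + δ)) = 3.589268.
Bound = exp(−3.589268) = 0.02762.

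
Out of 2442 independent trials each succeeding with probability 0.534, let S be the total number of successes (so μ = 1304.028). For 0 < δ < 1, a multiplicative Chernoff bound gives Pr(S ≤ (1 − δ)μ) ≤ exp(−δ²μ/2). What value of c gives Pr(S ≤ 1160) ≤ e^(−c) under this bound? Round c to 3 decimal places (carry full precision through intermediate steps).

Write 1160 = (1 − δ)μ, so δ = 1 − 1160/1304.028 = 0.1104485…
Then the exponent is δ²μ/2 = (μ − 1160)²/(2μ) = 7.953842.

7.954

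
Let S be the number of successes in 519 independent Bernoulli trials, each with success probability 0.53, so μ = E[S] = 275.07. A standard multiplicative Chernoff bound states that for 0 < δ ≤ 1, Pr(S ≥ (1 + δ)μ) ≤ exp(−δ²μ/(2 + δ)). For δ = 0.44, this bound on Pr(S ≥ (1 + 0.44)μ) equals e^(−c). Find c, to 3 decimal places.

c = δ²μ/(2 + δ) = 0.44²·275.07/(2 + 0.44) = 21.8252.

21.825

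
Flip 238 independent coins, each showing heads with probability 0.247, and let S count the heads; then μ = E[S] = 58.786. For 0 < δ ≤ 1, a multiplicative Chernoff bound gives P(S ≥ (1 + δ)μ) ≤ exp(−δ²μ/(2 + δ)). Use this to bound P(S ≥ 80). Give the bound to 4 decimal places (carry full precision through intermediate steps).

0.0391

Write 80 = (1 + δ)μ, so δ = 80/58.786 − 1 = 0.3608682…
Then the exponent is δ²μ/(2 + δ) = (80 − μ)² / (μ·(2 + δ)) = 3.242645.
Bound = exp(−3.242645) = 0.03906.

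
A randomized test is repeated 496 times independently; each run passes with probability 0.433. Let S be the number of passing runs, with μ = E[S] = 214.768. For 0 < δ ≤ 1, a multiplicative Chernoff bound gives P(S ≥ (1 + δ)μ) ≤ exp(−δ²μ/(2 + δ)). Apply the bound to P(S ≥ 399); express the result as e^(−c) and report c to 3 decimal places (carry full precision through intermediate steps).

55.300

Write 399 = (1 + δ)μ, so δ = 399/214.768 − 1 = 0.8578187…
Then the exponent is δ²μ/(2 + δ) = (399 − μ)² / (μ·(2 + δ)) = 55.300097.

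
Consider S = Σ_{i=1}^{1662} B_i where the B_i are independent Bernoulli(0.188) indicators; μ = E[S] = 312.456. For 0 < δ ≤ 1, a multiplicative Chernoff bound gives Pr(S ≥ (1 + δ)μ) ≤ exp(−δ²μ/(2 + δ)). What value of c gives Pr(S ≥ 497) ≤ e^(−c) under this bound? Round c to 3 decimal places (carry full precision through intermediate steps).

Write 497 = (1 + δ)μ, so δ = 497/312.456 − 1 = 0.590624…
Then the exponent is δ²μ/(2 + δ) = (497 − μ)² / (μ·(2 + δ)) = 42.073303.

42.073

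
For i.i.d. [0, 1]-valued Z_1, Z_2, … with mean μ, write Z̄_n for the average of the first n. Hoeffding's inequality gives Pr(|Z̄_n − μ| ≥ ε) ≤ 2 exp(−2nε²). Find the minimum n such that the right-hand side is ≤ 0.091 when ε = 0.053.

Require 2·exp(−2nε²) ≤ 0.091, i.e. 2nε² ≥ ln(2/0.091) = 3.090043.
So n ≥ 3.090043 / (2·0.053²) = 550.025.
The smallest integer n is 551.

551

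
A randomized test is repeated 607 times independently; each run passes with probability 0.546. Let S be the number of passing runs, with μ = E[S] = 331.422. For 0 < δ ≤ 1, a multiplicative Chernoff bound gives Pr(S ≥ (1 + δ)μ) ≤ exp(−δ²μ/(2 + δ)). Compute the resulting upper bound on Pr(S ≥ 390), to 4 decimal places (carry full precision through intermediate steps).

0.0086

Write 390 = (1 + δ)μ, so δ = 390/331.422 − 1 = 0.1767475…
Then the exponent is δ²μ/(2 + δ) = (390 − μ)² / (μ·(2 + δ)) = 4.756415.
Bound = exp(−4.756415) = 0.00860.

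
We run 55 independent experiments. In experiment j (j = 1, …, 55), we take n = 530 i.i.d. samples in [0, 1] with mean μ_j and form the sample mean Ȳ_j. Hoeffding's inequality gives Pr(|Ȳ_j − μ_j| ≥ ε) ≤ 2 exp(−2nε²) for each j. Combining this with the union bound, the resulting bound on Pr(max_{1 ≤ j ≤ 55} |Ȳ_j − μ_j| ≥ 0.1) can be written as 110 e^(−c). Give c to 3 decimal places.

Union bound over the 55 events: Pr(max_{1 ≤ j ≤ 55} |Ȳ_j − μ_j| ≥ 0.1) ≤ 55·2·exp(−2nε²) = 110 exp(−2·530·0.1²).
So c = 2·530·0.1² = 10.6000.

10.600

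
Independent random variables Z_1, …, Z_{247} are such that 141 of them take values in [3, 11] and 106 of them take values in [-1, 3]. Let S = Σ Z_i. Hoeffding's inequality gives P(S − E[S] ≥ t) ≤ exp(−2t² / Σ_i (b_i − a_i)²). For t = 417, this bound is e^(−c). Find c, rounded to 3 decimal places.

Σ(b_i − a_i)² = 141·8² + 106·4² = 10720.
c = 2t² / 10720 = 2·417² / 10720 = 32.4420.

32.442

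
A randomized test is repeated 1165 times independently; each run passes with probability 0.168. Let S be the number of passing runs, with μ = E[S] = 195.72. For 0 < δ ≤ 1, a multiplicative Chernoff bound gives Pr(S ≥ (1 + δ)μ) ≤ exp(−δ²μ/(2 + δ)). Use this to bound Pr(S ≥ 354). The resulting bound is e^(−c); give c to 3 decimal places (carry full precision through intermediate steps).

45.573

Write 354 = (1 + δ)μ, so δ = 354/195.72 − 1 = 0.8087063…
Then the exponent is δ²μ/(2 + δ) = (354 − μ)² / (μ·(2 + δ)) = 45.573307.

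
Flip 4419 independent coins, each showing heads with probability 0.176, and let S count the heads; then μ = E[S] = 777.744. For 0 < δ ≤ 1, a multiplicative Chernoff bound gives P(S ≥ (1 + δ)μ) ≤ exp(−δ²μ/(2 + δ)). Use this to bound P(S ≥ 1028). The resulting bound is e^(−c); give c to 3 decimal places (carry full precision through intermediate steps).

34.683

Write 1028 = (1 + δ)μ, so δ = 1028/777.744 − 1 = 0.3217717…
Then the exponent is δ²μ/(2 + δ) = (1028 − μ)² / (μ·(2 + δ)) = 34.682693.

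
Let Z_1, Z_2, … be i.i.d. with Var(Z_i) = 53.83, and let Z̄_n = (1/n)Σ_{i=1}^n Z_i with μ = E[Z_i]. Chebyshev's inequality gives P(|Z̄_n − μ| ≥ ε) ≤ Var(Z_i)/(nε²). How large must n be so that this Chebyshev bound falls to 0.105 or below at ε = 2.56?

79

Require 53.83/(n·2.56²) ≤ 0.105, i.e. n ≥ 53.83/(0.105·2.56²) = 78.227.
The smallest integer n is 79.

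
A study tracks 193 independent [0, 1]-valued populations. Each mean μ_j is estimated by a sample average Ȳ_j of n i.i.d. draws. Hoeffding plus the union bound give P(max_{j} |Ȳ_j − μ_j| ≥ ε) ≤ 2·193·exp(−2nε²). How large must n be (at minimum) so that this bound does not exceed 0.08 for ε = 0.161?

Need 2·193·exp(−2nε²) ≤ 0.08, i.e. exp(−2nε²) ≤ 0.08/386.
So 2nε² ≥ ln(386/0.08) = 8.481566.
Hence n ≥ 8.481566/(2·0.161²) = 163.604.
The smallest integer n is 164.

164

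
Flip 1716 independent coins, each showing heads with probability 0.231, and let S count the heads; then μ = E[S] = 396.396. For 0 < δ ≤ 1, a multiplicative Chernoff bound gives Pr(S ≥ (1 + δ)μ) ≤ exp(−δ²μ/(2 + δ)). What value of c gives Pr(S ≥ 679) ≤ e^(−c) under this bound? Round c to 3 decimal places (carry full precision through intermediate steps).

74.266

Write 679 = (1 + δ)μ, so δ = 679/396.396 − 1 = 0.7129335…
Then the exponent is δ²μ/(2 + δ) = (679 − μ)² / (μ·(2 + δ)) = 74.265685.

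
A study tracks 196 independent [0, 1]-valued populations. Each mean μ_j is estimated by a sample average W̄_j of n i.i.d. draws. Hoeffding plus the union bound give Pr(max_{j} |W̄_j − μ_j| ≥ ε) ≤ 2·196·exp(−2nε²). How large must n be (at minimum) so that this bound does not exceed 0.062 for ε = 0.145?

209

Need 2·196·exp(−2nε²) ≤ 0.062, i.e. exp(−2nε²) ≤ 0.062/392.
So 2nε² ≥ ln(392/0.062) = 8.751883.
Hence n ≥ 8.751883/(2·0.145²) = 208.130.
The smallest integer n is 209.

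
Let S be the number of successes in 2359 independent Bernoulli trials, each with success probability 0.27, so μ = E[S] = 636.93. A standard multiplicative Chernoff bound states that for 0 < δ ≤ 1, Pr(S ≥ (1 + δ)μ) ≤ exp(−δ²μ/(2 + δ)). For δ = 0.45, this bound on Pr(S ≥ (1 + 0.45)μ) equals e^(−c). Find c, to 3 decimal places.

52.644

c = δ²μ/(2 + δ) = 0.45²·636.93/(2 + 0.45) = 52.6442.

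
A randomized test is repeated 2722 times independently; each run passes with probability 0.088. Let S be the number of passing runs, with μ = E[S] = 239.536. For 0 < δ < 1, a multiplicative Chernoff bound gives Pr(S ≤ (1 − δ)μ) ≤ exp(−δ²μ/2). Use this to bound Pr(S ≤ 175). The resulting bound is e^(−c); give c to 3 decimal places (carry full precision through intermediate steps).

Write 175 = (1 − δ)μ, so δ = 1 − 175/239.536 = 0.2694209…
Then the exponent is δ²μ/2 = (μ − 175)²/(2μ) = 8.693673.

8.694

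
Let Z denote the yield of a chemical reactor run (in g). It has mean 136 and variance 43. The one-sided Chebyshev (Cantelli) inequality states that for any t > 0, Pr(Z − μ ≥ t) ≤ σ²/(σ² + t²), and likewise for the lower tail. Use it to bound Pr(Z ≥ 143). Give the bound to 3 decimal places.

Here σ² = 43 and t = 7, so σ² + t² = 92.
Cantelli's bound: 43/92 = 0.4674.

0.467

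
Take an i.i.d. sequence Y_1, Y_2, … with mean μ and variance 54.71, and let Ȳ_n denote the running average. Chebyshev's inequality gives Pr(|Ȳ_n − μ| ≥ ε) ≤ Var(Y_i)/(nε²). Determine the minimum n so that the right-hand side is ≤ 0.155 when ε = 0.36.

2724

Require 54.71/(n·0.36²) ≤ 0.155, i.e. n ≥ 54.71/(0.155·0.36²) = 2723.517.
The smallest integer n is 2724.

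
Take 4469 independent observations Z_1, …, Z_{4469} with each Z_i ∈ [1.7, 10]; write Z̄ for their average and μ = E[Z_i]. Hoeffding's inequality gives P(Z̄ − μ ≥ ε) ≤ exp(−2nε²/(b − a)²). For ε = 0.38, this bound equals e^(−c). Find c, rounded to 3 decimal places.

18.735

c = 2nε²/(b − a)² = 2·4469·0.38² / 8.3² = 18.7349.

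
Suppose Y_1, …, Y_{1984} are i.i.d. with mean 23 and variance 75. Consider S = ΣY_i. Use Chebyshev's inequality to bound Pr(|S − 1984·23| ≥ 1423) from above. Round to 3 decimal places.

0.073

Var(S) = n·Var(Y_i) = 1984·75 = 148800.
Chebyshev: Pr(|S − 1984·23| ≥ 1423) ≤ Var(S)/1423² = 148800/2024929 = 0.0735.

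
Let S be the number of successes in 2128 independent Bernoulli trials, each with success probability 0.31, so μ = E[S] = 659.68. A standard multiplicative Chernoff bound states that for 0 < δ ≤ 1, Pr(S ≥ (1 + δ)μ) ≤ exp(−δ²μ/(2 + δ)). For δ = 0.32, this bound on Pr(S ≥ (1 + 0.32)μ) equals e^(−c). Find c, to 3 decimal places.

29.117

c = δ²μ/(2 + δ) = 0.32²·659.68/(2 + 0.32) = 29.1169.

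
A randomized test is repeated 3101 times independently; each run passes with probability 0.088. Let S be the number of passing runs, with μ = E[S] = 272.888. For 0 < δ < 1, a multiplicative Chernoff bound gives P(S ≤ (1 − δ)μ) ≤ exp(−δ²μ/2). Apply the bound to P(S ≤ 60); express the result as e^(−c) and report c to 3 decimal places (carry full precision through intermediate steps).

83.040

Write 60 = (1 − δ)μ, so δ = 1 − 60/272.888 = 0.7801296…
Then the exponent is δ²μ/2 = (μ − 60)²/(2μ) = 83.040113.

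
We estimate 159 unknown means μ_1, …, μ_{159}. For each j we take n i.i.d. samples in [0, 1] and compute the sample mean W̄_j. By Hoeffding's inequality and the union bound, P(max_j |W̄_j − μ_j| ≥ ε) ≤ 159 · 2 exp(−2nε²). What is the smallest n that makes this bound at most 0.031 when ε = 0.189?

130

Need 2·159·exp(−2nε²) ≤ 0.031, i.e. exp(−2nε²) ≤ 0.031/318.
So 2nε² ≥ ln(318/0.031) = 9.235819.
Hence n ≥ 9.235819/(2·0.189²) = 129.277.
The smallest integer n is 130.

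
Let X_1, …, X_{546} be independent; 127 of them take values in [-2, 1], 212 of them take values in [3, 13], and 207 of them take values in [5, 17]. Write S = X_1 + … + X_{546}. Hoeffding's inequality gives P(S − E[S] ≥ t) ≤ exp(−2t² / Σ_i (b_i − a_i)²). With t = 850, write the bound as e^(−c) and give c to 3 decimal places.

Σ(b_i − a_i)² = 127·3² + 212·10² + 207·12² = 52151.
c = 2t² / 52151 = 2·850² / 52151 = 27.7080.

27.708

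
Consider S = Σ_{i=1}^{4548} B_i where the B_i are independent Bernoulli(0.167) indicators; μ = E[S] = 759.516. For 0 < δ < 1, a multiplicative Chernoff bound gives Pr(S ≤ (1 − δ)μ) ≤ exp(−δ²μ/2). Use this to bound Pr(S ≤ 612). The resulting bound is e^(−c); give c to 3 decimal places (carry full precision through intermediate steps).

14.326

Write 612 = (1 − δ)μ, so δ = 1 − 612/759.516 = 0.1942237…
Then the exponent is δ²μ/2 = (μ − 612)²/(2μ) = 14.325551.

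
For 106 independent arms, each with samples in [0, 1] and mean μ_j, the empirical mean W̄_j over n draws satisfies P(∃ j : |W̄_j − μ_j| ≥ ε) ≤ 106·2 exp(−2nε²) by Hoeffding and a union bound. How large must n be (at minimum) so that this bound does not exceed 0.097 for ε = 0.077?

Need 2·106·exp(−2nε²) ≤ 0.097, i.e. exp(−2nε²) ≤ 0.097/212.
So 2nε² ≥ ln(212/0.097) = 7.689631.
Hence n ≥ 7.689631/(2·0.077²) = 648.476.
The smallest integer n is 649.

649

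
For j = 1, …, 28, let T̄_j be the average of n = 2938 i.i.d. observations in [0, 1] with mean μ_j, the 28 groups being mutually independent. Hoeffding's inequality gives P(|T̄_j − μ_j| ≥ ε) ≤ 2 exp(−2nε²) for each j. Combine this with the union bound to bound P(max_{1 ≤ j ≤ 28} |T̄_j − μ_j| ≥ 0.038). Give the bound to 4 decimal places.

Per-experiment Hoeffding bound: 2·exp(−2·2938·0.038²) = 2·exp(−8.48494) = 0.00041311.
Union bound over 28 events: 28·0.00041311 = 0.01157.

0.0116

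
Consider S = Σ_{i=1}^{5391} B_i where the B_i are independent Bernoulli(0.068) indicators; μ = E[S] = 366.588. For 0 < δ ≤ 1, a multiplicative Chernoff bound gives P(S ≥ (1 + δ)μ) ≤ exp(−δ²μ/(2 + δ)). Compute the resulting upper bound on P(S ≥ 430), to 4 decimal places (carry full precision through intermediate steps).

0.0064

Write 430 = (1 + δ)μ, so δ = 430/366.588 − 1 = 0.1729789…
Then the exponent is δ²μ/(2 + δ) = (430 − μ)² / (μ·(2 + δ)) = 5.047881.
Bound = exp(−5.047881) = 0.00642.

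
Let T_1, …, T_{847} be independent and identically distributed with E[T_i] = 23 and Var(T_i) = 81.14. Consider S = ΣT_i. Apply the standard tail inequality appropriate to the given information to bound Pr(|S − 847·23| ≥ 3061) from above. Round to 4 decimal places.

With mean and variance of each term known, Chebyshev's inequality bounds the deviation of the sum (or sample mean).
Var(S) = n·Var(T_i) = 847·81.14 = 68725.58.
Chebyshev: Pr(|S − 847·23| ≥ 3061) ≤ Var(S)/3061² = 68725.58/9369721 = 0.0073.

0.0073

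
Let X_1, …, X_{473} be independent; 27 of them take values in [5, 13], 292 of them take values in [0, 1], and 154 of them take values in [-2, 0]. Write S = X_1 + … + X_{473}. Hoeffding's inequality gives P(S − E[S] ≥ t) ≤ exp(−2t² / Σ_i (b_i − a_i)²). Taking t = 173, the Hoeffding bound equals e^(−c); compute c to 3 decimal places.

Σ(b_i − a_i)² = 27·8² + 292·1² + 154·2² = 2636.
c = 2t² / 2636 = 2·173² / 2636 = 22.7079.

22.708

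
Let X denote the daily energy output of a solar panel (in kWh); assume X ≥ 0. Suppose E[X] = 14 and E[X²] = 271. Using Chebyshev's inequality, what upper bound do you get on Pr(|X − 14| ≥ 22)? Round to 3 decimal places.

Var(X) = E[X²] − (E[X])² = 271 − 196 = 75.
Chebyshev's inequality: Pr(|X − μ| ≥ t) ≤ Var(X)/t² = 75/484 = 0.1550.

0.155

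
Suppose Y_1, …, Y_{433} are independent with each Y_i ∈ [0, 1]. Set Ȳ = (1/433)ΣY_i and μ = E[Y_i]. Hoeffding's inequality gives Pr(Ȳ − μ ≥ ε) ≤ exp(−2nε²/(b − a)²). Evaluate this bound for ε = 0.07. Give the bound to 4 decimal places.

Exponent: 2nε²/(b − a)² = 2·433·0.07² / 1² = 4.24340.
Bound = exp(−4.24340) = 0.01436.

0.0144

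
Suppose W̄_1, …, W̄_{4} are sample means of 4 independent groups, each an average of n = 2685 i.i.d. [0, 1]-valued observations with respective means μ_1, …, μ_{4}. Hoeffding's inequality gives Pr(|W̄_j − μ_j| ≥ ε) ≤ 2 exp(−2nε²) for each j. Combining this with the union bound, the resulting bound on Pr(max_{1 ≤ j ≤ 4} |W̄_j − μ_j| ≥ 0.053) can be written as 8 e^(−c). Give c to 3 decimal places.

Union bound over the 4 events: Pr(max_{1 ≤ j ≤ 4} |W̄_j − μ_j| ≥ 0.053) ≤ 4·2·exp(−2nε²) = 8 exp(−2·2685·0.053²).
So c = 2·2685·0.053² = 15.0843.

15.084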